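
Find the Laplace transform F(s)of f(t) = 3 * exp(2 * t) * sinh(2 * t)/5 6/(5 * s * (s - 4))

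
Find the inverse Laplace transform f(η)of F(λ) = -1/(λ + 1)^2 -η * exp(-η)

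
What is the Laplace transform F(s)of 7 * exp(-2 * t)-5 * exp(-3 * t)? 7/(s + 2)-5/(s + 3)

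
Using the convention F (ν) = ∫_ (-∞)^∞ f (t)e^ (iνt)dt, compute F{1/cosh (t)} pi/cosh (pi*ν/2)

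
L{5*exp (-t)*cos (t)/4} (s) 5*(s + 1)/ (4*( (s + 1)^2 + 1))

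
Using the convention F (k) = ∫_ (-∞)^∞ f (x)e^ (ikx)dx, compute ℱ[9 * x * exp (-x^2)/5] 9 * I * sqrt (pi) * k * exp (-k^2/4)/10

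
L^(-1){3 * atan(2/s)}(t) 3 * sin(2 * t)/t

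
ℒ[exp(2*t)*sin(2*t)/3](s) 2/(3*((s - 2)^2 + 4))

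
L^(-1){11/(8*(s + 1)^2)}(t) 11*t*exp(-t)/8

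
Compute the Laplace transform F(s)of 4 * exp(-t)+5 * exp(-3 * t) 5/(s+3)+4/(s+1)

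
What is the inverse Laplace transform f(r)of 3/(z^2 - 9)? sinh(3 * r)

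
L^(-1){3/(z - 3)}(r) 3 * exp(3 * r)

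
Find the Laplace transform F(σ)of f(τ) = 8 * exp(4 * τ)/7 8/(7 * (σ - 4))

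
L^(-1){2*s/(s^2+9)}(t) 2*cos(3*t)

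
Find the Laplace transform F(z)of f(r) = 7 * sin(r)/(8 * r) 7 * atan(1/z)/8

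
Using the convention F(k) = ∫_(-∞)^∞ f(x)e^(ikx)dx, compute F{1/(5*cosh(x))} pi/(5*cosh(pi*k/2))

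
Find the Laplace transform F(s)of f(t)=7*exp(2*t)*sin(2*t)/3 14/(3*((s - 2)^2 + 4))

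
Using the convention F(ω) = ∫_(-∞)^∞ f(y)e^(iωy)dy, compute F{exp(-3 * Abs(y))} 6/(ω^2 + 9)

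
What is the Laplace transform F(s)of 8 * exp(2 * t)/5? 8/(5 * (s - 2))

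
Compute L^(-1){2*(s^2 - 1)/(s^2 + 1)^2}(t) 2*t*cos(t)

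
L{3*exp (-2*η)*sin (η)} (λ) 3/ ( (λ + 2)^2 + 1)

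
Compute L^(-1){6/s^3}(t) 3*t^2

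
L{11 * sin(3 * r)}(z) 33/(z^2 + 9)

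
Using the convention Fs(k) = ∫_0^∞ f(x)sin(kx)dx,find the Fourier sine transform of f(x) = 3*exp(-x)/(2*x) 3*atan(k)/2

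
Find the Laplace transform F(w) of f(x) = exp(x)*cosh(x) (w - 1) /(w*(w - 2) ) 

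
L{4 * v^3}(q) 24/q^4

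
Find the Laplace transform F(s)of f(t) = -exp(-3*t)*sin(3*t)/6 -1/(2*(s + 3)^2 + 18)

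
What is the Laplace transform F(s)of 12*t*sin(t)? 24*s/(s^2+1)^2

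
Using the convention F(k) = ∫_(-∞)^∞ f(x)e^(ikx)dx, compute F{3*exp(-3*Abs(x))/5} 18/(5*(k^2 + 9))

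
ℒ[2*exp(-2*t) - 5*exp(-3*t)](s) 2/(s + 2) - 5/(s + 3)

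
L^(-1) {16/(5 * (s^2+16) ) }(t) 4 * sin(4 * t) /5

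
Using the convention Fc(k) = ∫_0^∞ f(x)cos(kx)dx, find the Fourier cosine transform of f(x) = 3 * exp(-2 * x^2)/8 3 * sqrt(2) * sqrt(pi) * exp(-k^2/8)/32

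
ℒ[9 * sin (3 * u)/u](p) 9 * atan (3/p)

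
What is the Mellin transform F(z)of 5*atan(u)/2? -5*pi*sec(pi*z/2)/(4*z)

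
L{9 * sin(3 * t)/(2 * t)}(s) 9 * atan(3/s)/2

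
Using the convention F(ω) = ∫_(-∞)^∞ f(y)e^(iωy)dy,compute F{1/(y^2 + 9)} pi*exp(-3*Abs(ω))/3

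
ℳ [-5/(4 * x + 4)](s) -5 * pi * csc(pi * s)/4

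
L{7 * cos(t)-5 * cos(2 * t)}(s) 7 * s/(s^2 + 1)-5 * s/(s^2 + 4)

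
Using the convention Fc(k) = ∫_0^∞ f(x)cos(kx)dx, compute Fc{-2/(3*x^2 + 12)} -pi*exp(-2*k)/6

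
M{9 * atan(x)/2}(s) -9 * pi * sec(pi * s/2)/(4 * s)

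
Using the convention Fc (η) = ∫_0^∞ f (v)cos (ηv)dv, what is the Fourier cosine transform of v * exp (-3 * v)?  (9 - η^2)/ (η^2 + 9)^2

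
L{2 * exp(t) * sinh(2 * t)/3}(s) 4/(3 * ((s - 1)^2 - 4))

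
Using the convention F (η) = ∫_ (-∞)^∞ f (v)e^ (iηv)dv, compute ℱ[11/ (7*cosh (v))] 11*pi/ (7*cosh (pi*η/2))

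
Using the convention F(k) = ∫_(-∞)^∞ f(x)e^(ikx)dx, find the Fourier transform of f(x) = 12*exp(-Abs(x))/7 24/(7*(k^2 + 1))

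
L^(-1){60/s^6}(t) t^5/2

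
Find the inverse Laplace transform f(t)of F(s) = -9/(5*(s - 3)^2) -9*t*exp(3*t)/5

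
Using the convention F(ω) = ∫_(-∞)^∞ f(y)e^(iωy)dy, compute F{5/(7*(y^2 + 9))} 5*pi*exp(-3*Abs(ω))/21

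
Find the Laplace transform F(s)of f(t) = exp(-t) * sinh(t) 1/(s * (s + 2))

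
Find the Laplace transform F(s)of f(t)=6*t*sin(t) 12*s/(s^2 + 1)^2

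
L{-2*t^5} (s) -240/s^6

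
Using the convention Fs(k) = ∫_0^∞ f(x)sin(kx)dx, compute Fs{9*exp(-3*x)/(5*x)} 9*atan(k/3)/5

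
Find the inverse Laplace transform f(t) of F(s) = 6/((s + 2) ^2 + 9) 2 * exp(-2 * t) * sin(3 * t) 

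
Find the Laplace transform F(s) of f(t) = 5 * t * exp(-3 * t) 5/(s + 3) ^2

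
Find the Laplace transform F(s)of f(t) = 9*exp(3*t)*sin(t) 9/((s - 3)^2 + 1)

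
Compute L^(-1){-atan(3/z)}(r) -sin(3*r)/r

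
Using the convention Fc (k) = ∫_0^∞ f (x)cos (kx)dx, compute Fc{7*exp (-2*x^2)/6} 7*sqrt (2)*sqrt (pi)*exp (-k^2/8)/24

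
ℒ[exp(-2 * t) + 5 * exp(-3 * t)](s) 1/(s + 2) + 5/(s + 3) 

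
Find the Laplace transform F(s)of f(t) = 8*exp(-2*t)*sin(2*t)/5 16/(5*((s+2)^2+4))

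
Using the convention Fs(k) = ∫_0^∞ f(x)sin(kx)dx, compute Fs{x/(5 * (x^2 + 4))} pi * exp(-2 * k)/10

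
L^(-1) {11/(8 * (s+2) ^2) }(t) 11 * t * exp(-2 * t) /8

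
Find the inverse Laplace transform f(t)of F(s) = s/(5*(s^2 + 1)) cos(t)/5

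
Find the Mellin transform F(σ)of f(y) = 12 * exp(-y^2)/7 6 * gamma(σ/2)/7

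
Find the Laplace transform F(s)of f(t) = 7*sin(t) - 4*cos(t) 7/(s^2 + 1) - 4*s/(s^2 + 1)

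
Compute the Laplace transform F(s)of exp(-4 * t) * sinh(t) 1/((s+4)^2 - 1)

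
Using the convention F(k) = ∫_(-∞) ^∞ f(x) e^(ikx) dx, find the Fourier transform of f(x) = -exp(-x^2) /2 -sqrt(pi) * exp(-k^2/4) /2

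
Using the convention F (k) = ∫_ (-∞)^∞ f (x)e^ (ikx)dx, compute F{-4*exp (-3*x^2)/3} -4*sqrt (3)*sqrt (pi)*exp (-k^2/12)/9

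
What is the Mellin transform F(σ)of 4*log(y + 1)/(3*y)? -4*pi*csc(pi*σ)/(3*σ - 3)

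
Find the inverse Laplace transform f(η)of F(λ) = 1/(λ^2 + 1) sin(η)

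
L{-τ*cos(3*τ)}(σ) (9 - σ^2)/(σ^2+9)^2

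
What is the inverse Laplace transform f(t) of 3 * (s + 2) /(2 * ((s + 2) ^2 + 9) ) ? 3 * exp(-2 * t) * cos(3 * t) /2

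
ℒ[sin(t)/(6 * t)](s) atan(1/s)/6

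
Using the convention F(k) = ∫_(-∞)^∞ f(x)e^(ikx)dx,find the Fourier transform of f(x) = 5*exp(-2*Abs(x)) 20/(k^2 + 4)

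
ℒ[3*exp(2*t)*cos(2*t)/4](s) 3*(s - 2)/(4*((s - 2)^2 + 4))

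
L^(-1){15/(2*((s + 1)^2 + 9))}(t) 5*exp(-t)*sin(3*t)/2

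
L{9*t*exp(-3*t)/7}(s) 9/(7*(s + 3)^2)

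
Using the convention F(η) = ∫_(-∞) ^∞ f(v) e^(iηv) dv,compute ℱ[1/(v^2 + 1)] pi*exp(-Abs(η) ) 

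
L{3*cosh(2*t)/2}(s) 3*s/(2*(s^2-4))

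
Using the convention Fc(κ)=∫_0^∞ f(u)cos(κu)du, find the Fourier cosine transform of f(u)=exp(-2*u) 2/(κ^2 + 4)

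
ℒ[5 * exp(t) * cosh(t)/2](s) 5 * (s - 1)/(2 * s * (s - 2))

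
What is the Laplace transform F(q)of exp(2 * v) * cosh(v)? (q - 2)/((q - 2)^2 - 1)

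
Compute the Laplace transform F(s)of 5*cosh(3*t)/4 5*s/(4*(s^2 - 9))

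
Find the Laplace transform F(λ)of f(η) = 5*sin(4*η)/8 5/(2*(λ^2 + 16))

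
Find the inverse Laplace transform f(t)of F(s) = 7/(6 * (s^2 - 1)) 7 * sinh(t)/6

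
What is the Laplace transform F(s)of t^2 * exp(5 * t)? 2/(s - 5)^3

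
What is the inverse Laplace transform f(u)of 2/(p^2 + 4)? sin(2*u)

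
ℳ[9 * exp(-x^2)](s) 9 * gamma(s/2) /2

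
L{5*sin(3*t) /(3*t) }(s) 5*atan(3/s) /3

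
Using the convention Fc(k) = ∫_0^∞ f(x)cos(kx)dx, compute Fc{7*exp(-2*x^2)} 7*sqrt(2)*sqrt(pi)*exp(-k^2/8)/4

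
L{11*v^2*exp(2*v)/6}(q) 11/(3*(q - 2)^3)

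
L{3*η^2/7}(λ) 6/(7*λ^3) 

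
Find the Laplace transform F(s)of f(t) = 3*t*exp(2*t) 3/(s - 2)^2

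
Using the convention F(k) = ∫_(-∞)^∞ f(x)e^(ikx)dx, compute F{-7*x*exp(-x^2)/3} -7*I*sqrt(pi)*k*exp(-k^2/4)/6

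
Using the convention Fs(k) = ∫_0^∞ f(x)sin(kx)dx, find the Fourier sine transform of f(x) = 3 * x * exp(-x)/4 3 * k/(2 * (k^2 + 1)^2)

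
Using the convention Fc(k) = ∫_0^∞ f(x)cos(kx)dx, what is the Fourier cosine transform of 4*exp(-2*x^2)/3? sqrt(2)*sqrt(pi)*exp(-k^2/8)/3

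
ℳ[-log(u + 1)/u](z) pi*csc(pi*z)/(z - 1)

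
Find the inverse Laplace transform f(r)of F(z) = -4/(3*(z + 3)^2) -4*r*exp(-3*r)/3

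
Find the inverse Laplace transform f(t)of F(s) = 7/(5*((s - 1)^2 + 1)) 7*exp(t)*sin(t)/5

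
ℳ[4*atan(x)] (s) -2*pi*sec(pi*s/2) /s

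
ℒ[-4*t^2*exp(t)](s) -8/(s - 1)^3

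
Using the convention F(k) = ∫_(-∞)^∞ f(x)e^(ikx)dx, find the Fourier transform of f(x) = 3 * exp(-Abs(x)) 6/(k^2 + 1)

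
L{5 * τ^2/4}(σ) 5/(2 * σ^3)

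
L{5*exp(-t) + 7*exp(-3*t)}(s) 7/(s + 3) + 5/(s + 1)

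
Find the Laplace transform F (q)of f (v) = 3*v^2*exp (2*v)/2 3/ (q - 2)^3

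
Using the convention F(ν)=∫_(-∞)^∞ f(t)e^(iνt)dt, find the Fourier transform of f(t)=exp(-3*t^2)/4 sqrt(3)*sqrt(pi)*exp(-ν^2/12)/12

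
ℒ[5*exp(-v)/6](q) 5/(6*(q + 1))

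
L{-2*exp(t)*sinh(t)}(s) -2/(s*(s - 2))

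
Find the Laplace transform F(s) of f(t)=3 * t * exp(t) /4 3/(4 * (s - 1) ^2) 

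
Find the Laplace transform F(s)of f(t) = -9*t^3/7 -54/(7*s^4)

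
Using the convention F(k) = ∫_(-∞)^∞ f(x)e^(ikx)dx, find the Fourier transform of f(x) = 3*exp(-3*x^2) sqrt(3)*sqrt(pi)*exp(-k^2/12)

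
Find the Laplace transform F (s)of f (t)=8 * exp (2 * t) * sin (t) 8/ ( (s - 2)^2+1)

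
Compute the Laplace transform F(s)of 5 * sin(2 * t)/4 5/(2 * (s^2 + 4))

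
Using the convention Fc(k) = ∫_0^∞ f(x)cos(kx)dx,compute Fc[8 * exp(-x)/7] 8/(7 * (k^2 + 1))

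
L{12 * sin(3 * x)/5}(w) 36/(5 * (w^2 + 9))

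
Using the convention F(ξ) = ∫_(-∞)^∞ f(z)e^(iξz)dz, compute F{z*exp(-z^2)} I*sqrt(pi)*ξ*exp(-ξ^2/4)/2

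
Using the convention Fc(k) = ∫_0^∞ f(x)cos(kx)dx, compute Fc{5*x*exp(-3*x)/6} 5*(9 - k^2)/(6*(k^2+9)^2)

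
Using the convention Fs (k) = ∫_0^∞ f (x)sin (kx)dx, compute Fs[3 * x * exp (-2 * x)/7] 12 * k/ (7 * (k^2 + 4)^2)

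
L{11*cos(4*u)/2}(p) 11*p/(2*(p^2 + 16))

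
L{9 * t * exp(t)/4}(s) 9/(4 * (s - 1)^2)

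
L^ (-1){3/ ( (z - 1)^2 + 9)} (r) exp (r)*sin (3*r)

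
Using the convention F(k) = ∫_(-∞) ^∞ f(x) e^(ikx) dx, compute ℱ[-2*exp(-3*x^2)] -2*sqrt(3)*sqrt(pi)*exp(-k^2/12) /3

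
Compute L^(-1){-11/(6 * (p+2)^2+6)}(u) -11 * exp(-2 * u) * sin(u)/6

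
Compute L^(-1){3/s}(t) 3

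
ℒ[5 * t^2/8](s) 5/(4 * s^3) 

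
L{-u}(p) -1/p^2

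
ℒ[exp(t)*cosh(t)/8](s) (s - 1)/(8*s*(s - 2))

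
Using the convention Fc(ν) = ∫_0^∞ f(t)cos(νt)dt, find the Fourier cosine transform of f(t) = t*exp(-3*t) (9 - ν^2)/(ν^2 + 9)^2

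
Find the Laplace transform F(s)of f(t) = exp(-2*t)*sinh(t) 1/((s + 2)^2-1)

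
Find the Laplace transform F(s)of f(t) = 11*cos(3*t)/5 11*s/(5*(s^2+9))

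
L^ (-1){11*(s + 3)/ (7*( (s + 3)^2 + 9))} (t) 11*exp (-3*t)*cos (3*t)/7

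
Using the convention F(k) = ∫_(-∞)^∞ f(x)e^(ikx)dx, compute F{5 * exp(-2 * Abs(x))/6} 10/(3 * (k^2 + 4))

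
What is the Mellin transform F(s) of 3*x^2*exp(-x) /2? 3*gamma(s + 2) /2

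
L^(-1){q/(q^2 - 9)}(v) cosh(3*v)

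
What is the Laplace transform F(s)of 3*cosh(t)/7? 3*s/(7*(s^2 - 1))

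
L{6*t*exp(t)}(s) 6/(s - 1)^2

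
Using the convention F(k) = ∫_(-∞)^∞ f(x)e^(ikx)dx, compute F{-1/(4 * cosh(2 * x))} -pi/(8 * cosh(pi * k/4))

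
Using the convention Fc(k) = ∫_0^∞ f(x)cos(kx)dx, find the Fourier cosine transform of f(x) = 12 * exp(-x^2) 6 * sqrt(pi) * exp(-k^2/4)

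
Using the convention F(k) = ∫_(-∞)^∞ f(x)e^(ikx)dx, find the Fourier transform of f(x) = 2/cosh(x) 2*pi/cosh(pi*k/2)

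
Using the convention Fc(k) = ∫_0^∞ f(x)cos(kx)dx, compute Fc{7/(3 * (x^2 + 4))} 7 * pi * exp(-2 * k)/12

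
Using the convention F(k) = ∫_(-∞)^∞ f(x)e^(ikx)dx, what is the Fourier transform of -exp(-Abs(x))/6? -1/(3*k^2 + 3)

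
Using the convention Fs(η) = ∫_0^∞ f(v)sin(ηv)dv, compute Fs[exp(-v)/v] atan(η)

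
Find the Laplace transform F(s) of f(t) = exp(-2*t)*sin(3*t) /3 1/((s+2) ^2+9) 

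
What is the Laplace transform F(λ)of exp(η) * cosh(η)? (λ - 1)/(λ * (λ - 2))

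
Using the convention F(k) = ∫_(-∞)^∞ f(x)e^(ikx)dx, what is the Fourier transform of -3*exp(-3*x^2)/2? -sqrt(3)*sqrt(pi)*exp(-k^2/12)/2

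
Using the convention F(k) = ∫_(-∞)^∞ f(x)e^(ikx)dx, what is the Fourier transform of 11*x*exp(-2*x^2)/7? 11*sqrt(2)*I*sqrt(pi)*k*exp(-k^2/8)/56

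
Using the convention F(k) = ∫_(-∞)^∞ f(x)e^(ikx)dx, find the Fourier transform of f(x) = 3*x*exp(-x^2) 3*I*sqrt(pi)*k*exp(-k^2/4)/2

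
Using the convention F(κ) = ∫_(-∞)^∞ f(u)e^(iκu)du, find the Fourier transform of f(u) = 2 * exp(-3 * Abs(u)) 12/(κ^2 + 9)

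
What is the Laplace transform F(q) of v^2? 2/q^3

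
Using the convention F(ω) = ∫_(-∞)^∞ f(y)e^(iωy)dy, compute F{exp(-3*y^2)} sqrt(3)*sqrt(pi)*exp(-ω^2/12)/3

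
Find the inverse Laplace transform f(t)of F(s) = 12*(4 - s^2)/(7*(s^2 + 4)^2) -12*t*cos(2*t)/7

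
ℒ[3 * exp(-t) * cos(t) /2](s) 3 * (s + 1) /(2 * ((s + 1) ^2 + 1) ) 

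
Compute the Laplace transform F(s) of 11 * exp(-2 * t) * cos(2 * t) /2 11 * (s + 2) /(2 * ((s + 2) ^2 + 4) ) 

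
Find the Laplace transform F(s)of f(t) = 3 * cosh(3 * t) 3 * s/(s^2 - 9)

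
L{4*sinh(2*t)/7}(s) 8/(7*(s^2-4))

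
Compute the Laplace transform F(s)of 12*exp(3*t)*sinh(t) 12/((s - 3)^2 - 1)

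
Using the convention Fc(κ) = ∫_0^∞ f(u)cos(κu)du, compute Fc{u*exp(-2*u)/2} (4 - κ^2)/(2*(κ^2 + 4)^2)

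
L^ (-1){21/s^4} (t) 7*t^3/2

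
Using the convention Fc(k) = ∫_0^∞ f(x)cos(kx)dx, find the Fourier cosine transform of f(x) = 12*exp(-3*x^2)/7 2*sqrt(3)*sqrt(pi)*exp(-k^2/12)/7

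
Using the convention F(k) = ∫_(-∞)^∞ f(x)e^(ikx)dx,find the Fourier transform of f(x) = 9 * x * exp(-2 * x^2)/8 9 * sqrt(2) * I * sqrt(pi) * k * exp(-k^2/8)/64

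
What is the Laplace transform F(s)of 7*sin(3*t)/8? 21/(8*(s^2 + 9))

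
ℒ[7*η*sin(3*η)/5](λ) 42*λ/(5*(λ^2 + 9)^2)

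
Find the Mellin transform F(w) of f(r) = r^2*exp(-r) gamma(w + 2) 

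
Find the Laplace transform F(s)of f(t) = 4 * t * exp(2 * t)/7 4/(7 * (s - 2)^2)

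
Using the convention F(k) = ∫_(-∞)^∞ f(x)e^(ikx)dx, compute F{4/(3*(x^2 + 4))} 2*pi*exp(-2*Abs(k))/3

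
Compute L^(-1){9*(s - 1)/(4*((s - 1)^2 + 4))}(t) 9*exp(t)*cos(2*t)/4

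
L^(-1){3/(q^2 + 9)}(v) sin(3*v)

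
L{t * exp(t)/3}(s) 1/(3 * (s - 1)^2)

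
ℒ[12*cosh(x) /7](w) 12*w/(7*(w^2-1) ) 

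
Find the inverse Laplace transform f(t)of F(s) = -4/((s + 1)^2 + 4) -2*exp(-t)*sin(2*t)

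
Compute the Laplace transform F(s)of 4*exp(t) 4/(s - 1)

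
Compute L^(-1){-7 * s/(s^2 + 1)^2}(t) -7 * t * sin(t)/2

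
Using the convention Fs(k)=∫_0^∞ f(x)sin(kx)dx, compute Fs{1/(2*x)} pi/4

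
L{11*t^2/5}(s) 22/(5*s^3)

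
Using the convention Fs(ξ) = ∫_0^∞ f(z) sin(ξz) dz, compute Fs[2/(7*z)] pi/7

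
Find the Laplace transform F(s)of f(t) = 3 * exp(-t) 3/(s + 1)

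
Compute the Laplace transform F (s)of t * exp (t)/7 1/ (7 * (s - 1)^2)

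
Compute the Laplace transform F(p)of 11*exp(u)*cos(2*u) 11*(p - 1)/((p - 1)^2 + 4)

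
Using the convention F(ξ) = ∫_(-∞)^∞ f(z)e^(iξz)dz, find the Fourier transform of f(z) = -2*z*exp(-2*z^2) -sqrt(2)*I*sqrt(pi)*ξ*exp(-ξ^2/8)/4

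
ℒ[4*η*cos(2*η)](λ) 4*(λ^2 - 4)/(λ^2 + 4)^2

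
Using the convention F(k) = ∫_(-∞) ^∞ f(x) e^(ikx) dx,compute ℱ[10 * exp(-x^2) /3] 10 * sqrt(pi) * exp(-k^2/4) /3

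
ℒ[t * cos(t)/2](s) (s^2-1)/(2 * (s^2 + 1)^2)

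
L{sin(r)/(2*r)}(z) atan(1/z)/2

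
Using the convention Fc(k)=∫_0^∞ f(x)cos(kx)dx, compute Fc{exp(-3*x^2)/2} sqrt(3)*sqrt(pi)*exp(-k^2/12)/12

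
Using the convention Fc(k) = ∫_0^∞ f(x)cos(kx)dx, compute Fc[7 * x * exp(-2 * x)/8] 7 * (4 - k^2)/(8 * (k^2 + 4)^2)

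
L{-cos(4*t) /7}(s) -s/(7*s^2+112) 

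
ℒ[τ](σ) σ^(-2)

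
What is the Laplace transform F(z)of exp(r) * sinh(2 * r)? 2/((z - 1)^2 - 4)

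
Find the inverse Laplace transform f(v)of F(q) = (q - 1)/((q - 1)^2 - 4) exp(v)*cosh(2*v)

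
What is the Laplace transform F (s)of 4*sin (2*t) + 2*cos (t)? 8/ (s^2 + 4) + 2*s/ (s^2 + 1)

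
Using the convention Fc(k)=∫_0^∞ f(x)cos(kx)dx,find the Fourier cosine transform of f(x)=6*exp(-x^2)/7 3*sqrt(pi)*exp(-k^2/4)/7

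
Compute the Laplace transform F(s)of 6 6/s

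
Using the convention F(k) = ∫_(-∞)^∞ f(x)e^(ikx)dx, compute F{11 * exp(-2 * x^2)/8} 11 * sqrt(2) * sqrt(pi) * exp(-k^2/8)/16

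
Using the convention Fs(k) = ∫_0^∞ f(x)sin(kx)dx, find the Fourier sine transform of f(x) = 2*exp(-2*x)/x 2*atan(k/2)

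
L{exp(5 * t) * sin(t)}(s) 1/((s - 5)^2 + 1)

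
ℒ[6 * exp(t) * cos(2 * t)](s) 6 * (s - 1)/((s - 1)^2 + 4)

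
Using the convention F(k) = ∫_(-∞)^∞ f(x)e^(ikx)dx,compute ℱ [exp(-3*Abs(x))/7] 6/(7*(k^2 + 9))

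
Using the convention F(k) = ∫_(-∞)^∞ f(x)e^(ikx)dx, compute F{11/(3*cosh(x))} 11*pi/(3*cosh(pi*k/2))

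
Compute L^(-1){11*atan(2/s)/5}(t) 11*sin(2*t)/(5*t)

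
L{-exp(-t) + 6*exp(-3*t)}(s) 6/(s + 3) - 1/(s + 1)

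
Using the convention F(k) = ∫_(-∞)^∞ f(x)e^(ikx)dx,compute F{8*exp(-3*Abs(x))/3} 16/(k^2+9)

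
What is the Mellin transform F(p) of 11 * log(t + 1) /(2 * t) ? -11 * pi * csc(pi * p) /(2 * p - 2) 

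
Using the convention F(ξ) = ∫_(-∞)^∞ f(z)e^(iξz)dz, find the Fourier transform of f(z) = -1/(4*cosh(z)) -pi/(4*cosh(pi*ξ/2))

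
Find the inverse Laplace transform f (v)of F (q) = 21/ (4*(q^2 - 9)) 7*sinh (3*v)/4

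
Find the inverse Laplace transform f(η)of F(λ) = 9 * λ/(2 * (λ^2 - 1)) 9 * cosh(η)/2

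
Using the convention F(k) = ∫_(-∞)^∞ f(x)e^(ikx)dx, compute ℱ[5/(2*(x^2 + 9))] 5*pi*exp(-3*Abs(k))/6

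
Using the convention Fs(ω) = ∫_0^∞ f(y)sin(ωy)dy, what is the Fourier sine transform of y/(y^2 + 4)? pi*exp(-2*ω)/2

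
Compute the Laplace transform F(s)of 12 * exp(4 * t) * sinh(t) 12/((s - 4)^2 - 1)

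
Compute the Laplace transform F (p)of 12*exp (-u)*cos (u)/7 12*(p+1)/ (7*( (p+1)^2+1))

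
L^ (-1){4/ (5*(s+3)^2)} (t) 4*t*exp (-3*t)/5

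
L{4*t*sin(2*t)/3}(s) 16*s/(3*(s^2 + 4)^2)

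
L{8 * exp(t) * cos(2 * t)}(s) 8 * (s - 1)/((s - 1)^2 + 4)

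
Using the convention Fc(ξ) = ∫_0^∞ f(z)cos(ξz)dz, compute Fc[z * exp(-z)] (1 - ξ^2)/(ξ^2 + 1)^2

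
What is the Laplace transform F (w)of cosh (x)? w/ (w^2 - 1)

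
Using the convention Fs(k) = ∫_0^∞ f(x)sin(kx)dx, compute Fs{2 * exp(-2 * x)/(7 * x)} 2 * atan(k/2)/7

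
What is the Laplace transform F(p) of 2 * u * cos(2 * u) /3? 2 * (p^2 - 4) /(3 * (p^2+4) ^2) 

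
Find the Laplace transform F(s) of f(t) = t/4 1/(4 * s^2) 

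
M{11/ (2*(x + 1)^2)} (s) -11*pi*(s - 1)/ (2*sin (pi*s))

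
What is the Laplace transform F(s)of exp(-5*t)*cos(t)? (s+5)/((s+5)^2+1)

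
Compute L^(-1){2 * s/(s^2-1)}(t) 2 * cosh(t)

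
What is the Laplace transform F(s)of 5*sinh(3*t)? 15/(s^2-9)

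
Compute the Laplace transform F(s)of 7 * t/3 7/(3 * s^2)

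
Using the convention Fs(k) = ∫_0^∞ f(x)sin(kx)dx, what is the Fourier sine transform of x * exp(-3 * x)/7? 6 * k/(7 * (k^2 + 9)^2)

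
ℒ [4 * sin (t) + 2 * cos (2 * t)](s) 2 * s/ (s^2 + 4) + 4/ (s^2 + 1)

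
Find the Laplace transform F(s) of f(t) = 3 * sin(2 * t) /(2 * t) 3 * atan(2/s) /2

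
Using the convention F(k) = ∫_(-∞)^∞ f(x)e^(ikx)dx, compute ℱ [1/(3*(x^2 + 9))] pi*exp(-3*Abs(k))/9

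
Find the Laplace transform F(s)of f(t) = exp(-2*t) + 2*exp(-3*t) 1/(s + 2) + 2/(s + 3)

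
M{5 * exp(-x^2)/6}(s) 5 * gamma(s/2)/12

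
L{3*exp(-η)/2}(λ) 3/(2*(λ + 1))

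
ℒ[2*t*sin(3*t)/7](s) 12*s/(7*(s^2 + 9)^2)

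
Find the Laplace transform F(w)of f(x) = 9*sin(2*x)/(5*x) 9*atan(2/w)/5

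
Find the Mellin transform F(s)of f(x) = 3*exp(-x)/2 3*gamma(s)/2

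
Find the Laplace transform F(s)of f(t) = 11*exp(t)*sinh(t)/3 11/(3*s*(s - 2))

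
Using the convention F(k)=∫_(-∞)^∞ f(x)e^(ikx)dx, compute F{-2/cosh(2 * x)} -pi/cosh(pi * k/4)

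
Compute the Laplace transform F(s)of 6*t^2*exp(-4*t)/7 12/(7*(s + 4)^3)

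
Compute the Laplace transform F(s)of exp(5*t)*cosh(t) (s - 5)/((s - 5)^2 - 1)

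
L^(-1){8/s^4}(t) 4 * t^3/3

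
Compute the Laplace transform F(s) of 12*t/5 12/(5*s^2) 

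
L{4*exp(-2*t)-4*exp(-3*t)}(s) 4/(s + 2)-4/(s + 3)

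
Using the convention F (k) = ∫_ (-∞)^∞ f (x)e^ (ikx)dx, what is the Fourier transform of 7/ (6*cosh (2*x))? 7*pi/ (12*cosh (pi*k/4))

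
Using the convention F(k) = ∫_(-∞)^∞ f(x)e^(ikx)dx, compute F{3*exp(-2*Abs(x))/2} 6/(k^2 + 4)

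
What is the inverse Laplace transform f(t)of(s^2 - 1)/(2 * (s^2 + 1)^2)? t * cos(t)/2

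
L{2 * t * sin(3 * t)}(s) 12 * s/(s^2 + 9)^2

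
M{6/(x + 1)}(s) 6*pi*csc(pi*s)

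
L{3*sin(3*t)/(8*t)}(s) 3*atan(3/s)/8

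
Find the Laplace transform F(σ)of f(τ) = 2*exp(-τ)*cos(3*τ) 2*(σ + 1)/((σ + 1)^2 + 9)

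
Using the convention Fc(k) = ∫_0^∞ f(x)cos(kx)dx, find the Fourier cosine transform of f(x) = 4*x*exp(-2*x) 4*(4 - k^2)/(k^2+4)^2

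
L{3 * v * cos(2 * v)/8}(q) 3 * (q^2 - 4)/(8 * (q^2 + 4)^2)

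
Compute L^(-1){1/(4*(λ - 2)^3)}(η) η^2*exp(2*η)/8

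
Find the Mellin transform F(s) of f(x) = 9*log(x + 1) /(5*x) -9*pi*csc(pi*s) /(5*s - 5) 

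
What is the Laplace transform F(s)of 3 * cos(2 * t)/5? 3 * s/(5 * (s^2 + 4))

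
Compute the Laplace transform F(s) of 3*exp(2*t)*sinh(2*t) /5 6/(5*s*(s - 4) ) 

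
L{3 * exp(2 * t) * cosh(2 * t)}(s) 3 * (s - 2)/(s * (s - 4))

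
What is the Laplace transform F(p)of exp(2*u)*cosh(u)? (p - 2)/((p - 2)^2-1)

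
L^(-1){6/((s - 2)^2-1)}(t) 6*exp(2*t)*sinh(t)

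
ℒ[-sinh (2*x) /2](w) -1/ (w^2 - 4) 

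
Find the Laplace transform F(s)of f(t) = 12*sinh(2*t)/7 24/(7*(s^2 - 4))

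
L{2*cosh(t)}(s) 2*s/(s^2 - 1)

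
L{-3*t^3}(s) -18/s^4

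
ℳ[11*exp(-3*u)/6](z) 11*gamma(z)/(6*3^z)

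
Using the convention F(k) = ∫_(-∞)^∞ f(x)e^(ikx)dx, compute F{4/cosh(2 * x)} 2 * pi/cosh(pi * k/4)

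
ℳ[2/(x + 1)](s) 2 * pi * csc(pi * s)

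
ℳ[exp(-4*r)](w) gamma(w)/4^w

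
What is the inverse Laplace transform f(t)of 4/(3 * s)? 4/3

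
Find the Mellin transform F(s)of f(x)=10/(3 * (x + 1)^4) 5 * gamma(s) * gamma(4 - s)/9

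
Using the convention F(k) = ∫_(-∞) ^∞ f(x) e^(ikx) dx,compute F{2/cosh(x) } 2 * pi/cosh(pi * k/2) 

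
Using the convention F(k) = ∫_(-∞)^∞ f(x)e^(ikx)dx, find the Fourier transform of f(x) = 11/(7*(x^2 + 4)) 11*pi*exp(-2*Abs(k))/14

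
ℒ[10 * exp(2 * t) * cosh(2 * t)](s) 10 * (s - 2)/(s * (s - 4))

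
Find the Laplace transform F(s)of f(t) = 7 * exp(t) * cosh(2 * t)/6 7 * (s - 1)/(6 * ((s - 1)^2-4))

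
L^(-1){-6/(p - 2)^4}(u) -u^3*exp(2*u)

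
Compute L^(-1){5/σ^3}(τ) 5*τ^2/2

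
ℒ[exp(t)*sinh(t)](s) 1/(s*(s - 2))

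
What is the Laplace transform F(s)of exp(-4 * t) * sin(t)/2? 1/(2 * ((s + 4)^2 + 1))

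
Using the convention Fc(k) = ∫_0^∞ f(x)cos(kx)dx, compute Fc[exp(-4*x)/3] 4/(3*(k^2 + 16))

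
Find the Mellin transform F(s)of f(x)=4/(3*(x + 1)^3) 2*pi*(s - 2)*(s - 1)/(3*sin(pi*s))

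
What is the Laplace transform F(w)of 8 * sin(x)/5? 8/(5 * (w^2+1))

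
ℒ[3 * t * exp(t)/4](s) 3/(4 * (s - 1)^2)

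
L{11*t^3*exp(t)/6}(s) 11/(s - 1)^4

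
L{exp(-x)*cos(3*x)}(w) (w + 1)/((w + 1)^2 + 9)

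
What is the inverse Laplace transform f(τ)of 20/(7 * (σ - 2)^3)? 10 * τ^2 * exp(2 * τ)/7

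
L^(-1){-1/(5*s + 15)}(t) -exp(-3*t)/5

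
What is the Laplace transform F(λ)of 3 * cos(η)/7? 3 * λ/(7 * (λ^2 + 1))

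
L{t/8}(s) 1/(8*s^2)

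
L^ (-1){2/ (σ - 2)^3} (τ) τ^2*exp (2*τ)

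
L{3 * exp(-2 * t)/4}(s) 3/(4 * (s + 2))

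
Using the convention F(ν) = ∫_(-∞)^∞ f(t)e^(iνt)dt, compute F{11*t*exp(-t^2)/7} 11*I*sqrt(pi)*ν*exp(-ν^2/4)/14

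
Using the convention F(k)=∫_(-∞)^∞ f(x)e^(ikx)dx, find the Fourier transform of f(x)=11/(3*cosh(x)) 11*pi/(3*cosh(pi*k/2))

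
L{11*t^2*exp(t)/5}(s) 22/(5*(s - 1)^3)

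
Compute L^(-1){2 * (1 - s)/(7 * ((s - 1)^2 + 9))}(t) -2 * exp(t) * cos(3 * t)/7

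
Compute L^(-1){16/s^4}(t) 8 * t^3/3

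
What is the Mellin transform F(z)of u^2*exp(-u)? gamma(z + 2)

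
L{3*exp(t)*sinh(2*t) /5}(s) 6/(5*((s - 1) ^2 - 4) ) 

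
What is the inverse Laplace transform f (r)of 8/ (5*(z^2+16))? 2*sin (4*r)/5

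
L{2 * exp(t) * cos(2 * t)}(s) 2 * (s - 1)/((s - 1)^2+4)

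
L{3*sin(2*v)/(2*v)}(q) 3*atan(2/q)/2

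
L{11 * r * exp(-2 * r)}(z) 11/(z + 2)^2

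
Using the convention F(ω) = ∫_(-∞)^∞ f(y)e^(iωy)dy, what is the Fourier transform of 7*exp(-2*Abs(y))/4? 7/(ω^2 + 4)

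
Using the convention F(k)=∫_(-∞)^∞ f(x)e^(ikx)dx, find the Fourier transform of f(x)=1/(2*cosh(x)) pi/(2*cosh(pi*k/2))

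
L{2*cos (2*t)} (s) 2*s/ (s^2 + 4)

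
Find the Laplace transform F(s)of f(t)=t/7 1/(7 * s^2)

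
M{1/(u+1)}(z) pi*csc(pi*z)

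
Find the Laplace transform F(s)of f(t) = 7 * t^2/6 7/(3 * s^3)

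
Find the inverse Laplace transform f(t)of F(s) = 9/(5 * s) 9/5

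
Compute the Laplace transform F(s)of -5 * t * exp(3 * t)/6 -5/(6 * (s - 3)^2)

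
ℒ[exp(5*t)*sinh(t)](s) 1/((s - 5)^2 - 1)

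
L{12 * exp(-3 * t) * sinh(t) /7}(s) 12/(7 * ((s + 3) ^2 - 1) ) 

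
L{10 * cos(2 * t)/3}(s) 10 * s/(3 * (s^2 + 4))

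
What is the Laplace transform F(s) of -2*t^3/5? -12/(5*s^4) 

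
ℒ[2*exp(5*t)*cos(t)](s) 2*(s - 5)/((s - 5)^2 + 1)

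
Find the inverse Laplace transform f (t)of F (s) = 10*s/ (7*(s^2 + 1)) 10*cos (t)/7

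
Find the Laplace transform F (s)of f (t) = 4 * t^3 24/s^4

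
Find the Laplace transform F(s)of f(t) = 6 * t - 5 6/s^2 - 5/s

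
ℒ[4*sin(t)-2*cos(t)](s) 4/(s^2 + 1)-2*s/(s^2 + 1)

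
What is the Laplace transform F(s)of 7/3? 7/(3*s)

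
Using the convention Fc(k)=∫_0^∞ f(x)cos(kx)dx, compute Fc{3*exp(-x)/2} 3/(2*(k^2 + 1))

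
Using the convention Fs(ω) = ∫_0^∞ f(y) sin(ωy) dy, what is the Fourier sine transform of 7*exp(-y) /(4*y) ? 7*atan(ω) /4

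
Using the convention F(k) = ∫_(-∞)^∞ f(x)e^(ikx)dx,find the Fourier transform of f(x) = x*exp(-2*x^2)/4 sqrt(2)*I*sqrt(pi)*k*exp(-k^2/8)/32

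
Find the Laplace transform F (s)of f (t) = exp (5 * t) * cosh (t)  (s - 5)/ ( (s - 5)^2-1)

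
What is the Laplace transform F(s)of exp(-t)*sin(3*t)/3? 1/((s + 1)^2 + 9)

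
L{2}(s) 2/s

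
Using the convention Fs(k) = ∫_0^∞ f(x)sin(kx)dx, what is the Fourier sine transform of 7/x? 7 * pi/2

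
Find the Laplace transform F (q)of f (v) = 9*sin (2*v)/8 9/ (4*(q^2+4))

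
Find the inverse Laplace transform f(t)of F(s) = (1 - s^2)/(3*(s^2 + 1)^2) -t*cos(t)/3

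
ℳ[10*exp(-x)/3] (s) 10*gamma(s)/3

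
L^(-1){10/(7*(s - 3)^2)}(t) 10*t*exp(3*t)/7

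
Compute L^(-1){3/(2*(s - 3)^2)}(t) 3*t*exp(3*t)/2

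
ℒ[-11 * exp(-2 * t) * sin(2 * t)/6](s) -11/(3 * (s+2)^2+12)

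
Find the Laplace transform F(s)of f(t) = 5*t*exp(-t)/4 5/(4*(s + 1)^2)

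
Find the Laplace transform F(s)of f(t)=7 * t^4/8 21/s^5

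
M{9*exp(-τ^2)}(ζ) 9*gamma(ζ/2)/2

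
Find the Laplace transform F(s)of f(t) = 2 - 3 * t 2/s - 3/s^2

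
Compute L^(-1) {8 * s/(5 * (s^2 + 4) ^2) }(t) 2 * t * sin(2 * t) /5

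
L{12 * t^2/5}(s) 24/(5 * s^3)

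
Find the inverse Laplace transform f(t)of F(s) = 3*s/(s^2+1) 3*cos(t)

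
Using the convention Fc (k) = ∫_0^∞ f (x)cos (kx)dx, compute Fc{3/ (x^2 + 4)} 3*pi*exp (-2*k)/4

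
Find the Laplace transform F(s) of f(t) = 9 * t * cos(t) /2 9 * (s^2 - 1) /(2 * (s^2+1) ^2) 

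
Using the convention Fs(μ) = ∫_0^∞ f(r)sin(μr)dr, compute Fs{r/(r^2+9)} pi*exp(-3*μ)/2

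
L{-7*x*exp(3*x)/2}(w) -7/(2*(w - 3)^2)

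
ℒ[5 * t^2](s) 10/s^3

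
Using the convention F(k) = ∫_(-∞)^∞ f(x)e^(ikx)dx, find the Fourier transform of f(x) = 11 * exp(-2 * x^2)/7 11 * sqrt(2) * sqrt(pi) * exp(-k^2/8)/14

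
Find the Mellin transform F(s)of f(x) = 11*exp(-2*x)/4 11*gamma(s)/(4*2^s)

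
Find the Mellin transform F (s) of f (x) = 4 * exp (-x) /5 4 * gamma (s) /5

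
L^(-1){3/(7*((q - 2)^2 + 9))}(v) exp(2*v)*sin(3*v)/7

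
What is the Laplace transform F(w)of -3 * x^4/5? -72/(5 * w^5)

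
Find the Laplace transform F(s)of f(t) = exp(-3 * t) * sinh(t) 1/((s+3)^2-1)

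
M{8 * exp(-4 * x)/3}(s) 2^(3 - 2 * s) * gamma(s)/3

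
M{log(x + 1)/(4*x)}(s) -pi*csc(pi*s)/(4*s - 4)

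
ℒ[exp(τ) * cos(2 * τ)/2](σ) (σ - 1)/(2 * ((σ - 1)^2 + 4))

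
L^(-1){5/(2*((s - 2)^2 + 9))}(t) 5*exp(2*t)*sin(3*t)/6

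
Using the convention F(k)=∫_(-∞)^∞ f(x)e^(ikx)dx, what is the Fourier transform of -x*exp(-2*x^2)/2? -sqrt(2)*I*sqrt(pi)*k*exp(-k^2/8)/16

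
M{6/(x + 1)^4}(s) gamma(s) * gamma(4 - s)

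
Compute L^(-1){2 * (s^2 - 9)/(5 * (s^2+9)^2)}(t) 2 * t * cos(3 * t)/5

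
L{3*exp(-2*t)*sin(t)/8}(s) 3/(8*((s + 2)^2 + 1))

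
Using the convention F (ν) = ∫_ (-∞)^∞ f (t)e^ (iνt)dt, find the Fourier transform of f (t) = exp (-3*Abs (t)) 6/ (ν^2 + 9)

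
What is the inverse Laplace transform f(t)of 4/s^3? 2*t^2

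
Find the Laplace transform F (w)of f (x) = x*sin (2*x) 4*w/ (w^2 + 4)^2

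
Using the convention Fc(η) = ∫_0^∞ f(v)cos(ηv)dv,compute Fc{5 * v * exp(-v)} 5 * (1 - η^2)/(η^2 + 1)^2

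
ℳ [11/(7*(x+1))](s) 11*pi*csc(pi*s)/7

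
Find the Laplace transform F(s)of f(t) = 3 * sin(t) 3/(s^2 + 1)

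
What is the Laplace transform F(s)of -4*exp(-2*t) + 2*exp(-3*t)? 2/(s + 3) - 4/(s + 2)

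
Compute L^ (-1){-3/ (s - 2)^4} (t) -t^3 * exp (2 * t)/2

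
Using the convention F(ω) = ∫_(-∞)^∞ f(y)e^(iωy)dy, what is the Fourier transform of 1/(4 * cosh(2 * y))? pi/(8 * cosh(pi * ω/4))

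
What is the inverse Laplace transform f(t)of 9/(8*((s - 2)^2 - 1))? 9*exp(2*t)*sinh(t)/8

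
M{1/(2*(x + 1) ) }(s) pi*csc(pi*s) /2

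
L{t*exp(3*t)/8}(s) 1/(8*(s - 3)^2)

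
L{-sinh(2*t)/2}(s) -1/(s^2 - 4)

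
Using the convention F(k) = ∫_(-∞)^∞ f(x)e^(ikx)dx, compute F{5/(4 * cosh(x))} 5 * pi/(4 * cosh(pi * k/2))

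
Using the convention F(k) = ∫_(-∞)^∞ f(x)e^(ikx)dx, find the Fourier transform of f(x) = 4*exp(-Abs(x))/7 8/(7*(k^2 + 1))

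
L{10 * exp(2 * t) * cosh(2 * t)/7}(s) 10 * (s - 2)/(7 * s * (s - 4))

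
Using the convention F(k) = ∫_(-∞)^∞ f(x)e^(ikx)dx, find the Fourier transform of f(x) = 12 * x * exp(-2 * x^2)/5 3 * sqrt(2) * I * sqrt(pi) * k * exp(-k^2/8)/10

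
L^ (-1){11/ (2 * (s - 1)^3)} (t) 11 * t^2 * exp (t)/4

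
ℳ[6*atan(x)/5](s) -3*pi*sec(pi*s/2)/(5*s)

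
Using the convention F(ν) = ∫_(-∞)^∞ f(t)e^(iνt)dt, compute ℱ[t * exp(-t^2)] I * sqrt(pi) * ν * exp(-ν^2/4)/2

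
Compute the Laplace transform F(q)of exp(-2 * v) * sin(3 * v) 3/((q + 2)^2 + 9)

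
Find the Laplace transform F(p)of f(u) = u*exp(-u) (p + 1)^(-2)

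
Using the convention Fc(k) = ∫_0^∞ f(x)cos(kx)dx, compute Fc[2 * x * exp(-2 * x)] 2 * (4 - k^2)/(k^2 + 4)^2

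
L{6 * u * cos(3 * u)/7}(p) 6 * (p^2-9)/(7 * (p^2 + 9)^2)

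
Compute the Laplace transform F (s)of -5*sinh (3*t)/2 -15/ (2*s^2-18)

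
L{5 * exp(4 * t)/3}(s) 5/(3 * (s - 4))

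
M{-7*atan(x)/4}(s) 7*pi*sec(pi*s/2)/(8*s)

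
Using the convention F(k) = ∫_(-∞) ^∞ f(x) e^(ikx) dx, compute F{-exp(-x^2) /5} -sqrt(pi) * exp(-k^2/4) /5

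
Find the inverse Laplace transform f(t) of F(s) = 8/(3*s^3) 4*t^2/3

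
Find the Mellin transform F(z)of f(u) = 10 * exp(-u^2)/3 5 * gamma(z/2)/3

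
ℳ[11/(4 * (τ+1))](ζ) 11 * pi * csc(pi * ζ)/4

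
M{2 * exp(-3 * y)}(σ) 2 * gamma(σ)/3^σ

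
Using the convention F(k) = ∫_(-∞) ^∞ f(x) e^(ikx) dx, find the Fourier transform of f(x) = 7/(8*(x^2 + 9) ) 7*pi*exp(-3*Abs(k) ) /24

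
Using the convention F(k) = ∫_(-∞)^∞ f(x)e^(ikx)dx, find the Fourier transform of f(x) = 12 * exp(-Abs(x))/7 24/(7 * (k^2 + 1))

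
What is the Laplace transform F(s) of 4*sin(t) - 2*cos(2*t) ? 4/(s^2+1) - 2*s/(s^2+4) 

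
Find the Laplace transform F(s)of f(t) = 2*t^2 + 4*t 4/s^2 + 4/s^3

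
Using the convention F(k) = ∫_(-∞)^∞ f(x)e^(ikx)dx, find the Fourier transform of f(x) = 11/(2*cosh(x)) 11*pi/(2*cosh(pi*k/2))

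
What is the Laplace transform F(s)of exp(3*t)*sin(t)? 1/((s - 3)^2+1)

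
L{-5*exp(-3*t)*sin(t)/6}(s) -5/(6*(s + 3)^2 + 6)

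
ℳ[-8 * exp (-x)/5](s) -8 * gamma (s)/5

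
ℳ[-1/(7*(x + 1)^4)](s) pi*(s - 3)*(s - 2)*(s - 1)/(42*sin(pi*s))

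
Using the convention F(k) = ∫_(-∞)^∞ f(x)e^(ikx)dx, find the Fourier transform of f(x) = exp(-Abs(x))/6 1/(3*(k^2 + 1))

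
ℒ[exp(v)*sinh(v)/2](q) 1/(2*q*(q - 2))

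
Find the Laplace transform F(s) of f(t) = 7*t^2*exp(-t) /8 7/(4*(s + 1) ^3) 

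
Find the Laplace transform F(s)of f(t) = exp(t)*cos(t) (s - 1)/((s - 1)^2 + 1)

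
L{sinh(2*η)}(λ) 2/(λ^2-4)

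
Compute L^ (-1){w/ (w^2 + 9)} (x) cos (3*x)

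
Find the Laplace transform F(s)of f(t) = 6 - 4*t 6/s - 4/s^2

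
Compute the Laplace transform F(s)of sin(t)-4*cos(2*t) 1/(s^2 + 1)-4*s/(s^2 + 4)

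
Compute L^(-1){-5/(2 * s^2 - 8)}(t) -5 * sinh(2 * t)/4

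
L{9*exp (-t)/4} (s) 9/ (4*(s + 1))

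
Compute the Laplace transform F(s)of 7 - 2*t 7/s - 2/s^2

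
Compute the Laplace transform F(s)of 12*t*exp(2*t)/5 12/(5*(s - 2)^2)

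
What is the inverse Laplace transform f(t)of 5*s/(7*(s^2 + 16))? 5*cos(4*t)/7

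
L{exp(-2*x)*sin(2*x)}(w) 2/((w+2)^2+4)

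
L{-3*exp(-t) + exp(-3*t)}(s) 1/(s + 3) - 3/(s + 1)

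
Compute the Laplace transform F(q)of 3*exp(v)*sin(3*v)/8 9/(8*((q - 1)^2 + 9))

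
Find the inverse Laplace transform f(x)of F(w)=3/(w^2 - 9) sinh(3 * x)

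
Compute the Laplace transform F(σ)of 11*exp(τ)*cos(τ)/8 11*(σ - 1)/(8*((σ - 1)^2 + 1))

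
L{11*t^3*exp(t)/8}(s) 33/(4*(s - 1)^4)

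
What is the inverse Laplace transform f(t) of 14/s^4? 7*t^3/3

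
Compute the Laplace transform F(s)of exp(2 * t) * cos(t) (s - 2)/((s - 2)^2+1)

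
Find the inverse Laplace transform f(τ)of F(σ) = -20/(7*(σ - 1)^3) -10*τ^2*exp(τ)/7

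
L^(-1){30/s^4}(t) 5*t^3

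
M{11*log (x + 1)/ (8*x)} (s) -11*pi*csc (pi*s)/ (8*s - 8)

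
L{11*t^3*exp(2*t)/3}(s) 22/(s - 2)^4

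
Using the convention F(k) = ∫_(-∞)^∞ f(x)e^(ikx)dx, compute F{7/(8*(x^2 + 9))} 7*pi*exp(-3*Abs(k))/24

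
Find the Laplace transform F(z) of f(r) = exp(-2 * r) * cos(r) (z+2) /((z+2) ^2+1) 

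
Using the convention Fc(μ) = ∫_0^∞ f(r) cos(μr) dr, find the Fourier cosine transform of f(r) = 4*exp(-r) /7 4/(7*(μ^2+1) ) 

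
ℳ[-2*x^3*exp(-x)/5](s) -2*gamma(s + 3)/5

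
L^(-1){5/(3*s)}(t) 5/3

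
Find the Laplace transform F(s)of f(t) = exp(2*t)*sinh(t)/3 1/(3*((s - 2)^2-1))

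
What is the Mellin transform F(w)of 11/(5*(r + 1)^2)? -11*pi*(w - 1)/(5*sin(pi*w))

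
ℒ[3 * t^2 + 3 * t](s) 3/s^2 + 6/s^3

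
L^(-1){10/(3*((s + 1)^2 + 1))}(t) 10*exp(-t)*sin(t)/3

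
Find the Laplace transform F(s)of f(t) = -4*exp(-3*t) -4/(s + 3)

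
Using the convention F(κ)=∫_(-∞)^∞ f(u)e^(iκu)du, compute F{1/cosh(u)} pi/cosh(pi * κ/2)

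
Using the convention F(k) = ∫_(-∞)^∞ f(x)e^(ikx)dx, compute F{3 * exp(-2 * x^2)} 3 * sqrt(2) * sqrt(pi) * exp(-k^2/8)/2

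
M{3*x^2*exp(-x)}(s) 3*gamma(s + 2)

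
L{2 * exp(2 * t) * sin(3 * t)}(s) 6/((s - 2)^2+9)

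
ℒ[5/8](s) 5/(8*s) 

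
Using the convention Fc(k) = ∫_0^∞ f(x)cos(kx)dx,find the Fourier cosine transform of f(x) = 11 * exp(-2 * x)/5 22/(5 * (k^2 + 4))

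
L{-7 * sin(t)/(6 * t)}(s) -7 * atan(1/s)/6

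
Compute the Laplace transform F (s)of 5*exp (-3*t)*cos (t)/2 5*(s + 3)/ (2*( (s + 3)^2 + 1))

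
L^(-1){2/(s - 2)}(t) 2*exp(2*t)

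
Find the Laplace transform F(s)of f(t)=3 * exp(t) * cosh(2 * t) 3 * (s - 1)/((s - 1)^2-4)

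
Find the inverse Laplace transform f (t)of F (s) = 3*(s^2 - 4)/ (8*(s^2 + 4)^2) 3*t*cos (2*t)/8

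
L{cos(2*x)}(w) w/(w^2 + 4)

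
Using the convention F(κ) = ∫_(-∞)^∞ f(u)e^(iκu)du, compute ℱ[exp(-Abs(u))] 2/(κ^2+1)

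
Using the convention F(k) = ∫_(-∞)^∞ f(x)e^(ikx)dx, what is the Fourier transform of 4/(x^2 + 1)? 4*pi*exp(-Abs(k))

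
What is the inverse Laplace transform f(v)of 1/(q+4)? exp(-4*v)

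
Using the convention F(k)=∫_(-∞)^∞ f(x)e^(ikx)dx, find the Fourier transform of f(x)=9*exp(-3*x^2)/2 3*sqrt(3)*sqrt(pi)*exp(-k^2/12)/2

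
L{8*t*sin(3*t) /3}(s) 16*s/(s^2 + 9) ^2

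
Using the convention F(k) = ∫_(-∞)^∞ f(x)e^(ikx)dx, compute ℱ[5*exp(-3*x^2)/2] 5*sqrt(3)*sqrt(pi)*exp(-k^2/12)/6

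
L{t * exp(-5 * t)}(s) (s + 5)^(-2)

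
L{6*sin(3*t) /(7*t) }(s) 6*atan(3/s) /7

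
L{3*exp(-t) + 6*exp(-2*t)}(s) 6/(s + 2) + 3/(s + 1)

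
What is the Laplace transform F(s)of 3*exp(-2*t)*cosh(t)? 3*(s + 2)/((s + 2)^2 - 1)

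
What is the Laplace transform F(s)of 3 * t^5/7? 360/(7 * s^6)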